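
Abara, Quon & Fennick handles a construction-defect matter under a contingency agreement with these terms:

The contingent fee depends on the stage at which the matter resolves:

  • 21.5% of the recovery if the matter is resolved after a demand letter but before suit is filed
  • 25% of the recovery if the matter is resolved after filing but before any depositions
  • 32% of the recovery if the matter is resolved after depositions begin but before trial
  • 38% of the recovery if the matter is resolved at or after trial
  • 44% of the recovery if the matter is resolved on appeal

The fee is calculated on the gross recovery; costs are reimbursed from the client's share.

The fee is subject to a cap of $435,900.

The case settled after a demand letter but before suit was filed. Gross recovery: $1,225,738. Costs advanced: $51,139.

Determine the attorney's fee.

Fee base is the gross recovery, $1,225,738; costs are reimbursed separately.
The matter settled after a demand letter but before suit was filed, so the 21.5% rate applies.
$1,225,738 × 21.5% = $263,533.67
$263,533.67 is under the $435,900 cap.

$263,533.67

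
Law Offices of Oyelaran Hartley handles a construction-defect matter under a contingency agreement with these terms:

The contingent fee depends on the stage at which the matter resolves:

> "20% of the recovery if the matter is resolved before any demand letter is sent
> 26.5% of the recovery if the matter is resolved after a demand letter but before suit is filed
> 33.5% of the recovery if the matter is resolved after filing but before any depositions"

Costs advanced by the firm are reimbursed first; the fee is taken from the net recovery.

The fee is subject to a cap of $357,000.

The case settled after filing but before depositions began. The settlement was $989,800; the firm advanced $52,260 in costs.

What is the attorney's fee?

Fee base (net of costs): $989,800 − $52,260 = $937,540
The matter settled after filing but before depositions began, so the 33.5% rate applies.
$937,540 × 33.5% = $314,075.90
$314,075.90 is under the $357,000 cap.

$314,075.90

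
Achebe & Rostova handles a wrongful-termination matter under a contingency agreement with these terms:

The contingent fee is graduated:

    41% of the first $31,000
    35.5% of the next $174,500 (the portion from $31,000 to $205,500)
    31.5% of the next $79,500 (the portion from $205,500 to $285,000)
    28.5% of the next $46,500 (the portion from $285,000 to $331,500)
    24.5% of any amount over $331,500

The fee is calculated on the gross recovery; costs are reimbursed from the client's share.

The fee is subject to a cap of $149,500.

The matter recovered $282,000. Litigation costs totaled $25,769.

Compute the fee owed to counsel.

Fee base is the gross recovery, $282,000; costs are reimbursed separately.
First $31,000 at 41% = $12,710.00
Next $174,500 at 35.5% = $61,947.50
Remaining $76,500 at 31.5% = $24,097.50
Fee: $12,710.00 + $61,947.50 + $24,097.50 = $98,755.00
$98,755.00 is under the $149,500 cap.

$98,755.00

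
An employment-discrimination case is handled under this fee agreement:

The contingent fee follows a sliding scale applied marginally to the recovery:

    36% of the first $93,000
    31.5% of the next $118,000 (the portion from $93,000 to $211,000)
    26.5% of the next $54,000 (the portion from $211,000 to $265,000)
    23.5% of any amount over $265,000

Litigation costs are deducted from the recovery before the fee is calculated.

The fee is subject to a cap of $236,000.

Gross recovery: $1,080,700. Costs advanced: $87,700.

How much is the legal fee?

$236,000.00

Fee base (net of costs): $1,080,700 − $87,700 = $993,000
First $93,000 at 36% = $33,480.00
Next $118,000 at 31.5% = $37,170.00
Next $54,000 at 26.5% = $14,310.00
Remaining $728,000 at 23.5% = $171,080.00
Fee: $33,480.00 + $37,170.00 + $14,310.00 + $171,080.00 = $256,040.00
$256,040.00 exceeds the $236,000 cap, so the fee is capped at $236,000.00.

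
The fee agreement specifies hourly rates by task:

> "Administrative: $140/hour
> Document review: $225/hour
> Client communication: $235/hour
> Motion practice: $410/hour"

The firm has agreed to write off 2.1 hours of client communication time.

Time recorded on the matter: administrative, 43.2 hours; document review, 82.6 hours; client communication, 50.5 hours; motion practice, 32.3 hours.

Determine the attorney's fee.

Administrative: 43.2 × $140 = $6,048.00
Document review: 82.6 × $225 = $18,585.00
Client communication: 50.5 × $235 = $11,867.50
Motion practice: 32.3 × $410 = $13,243.00
Subtotal: $49,743.50
Write-off: 2.1 × $235 = $493.50
Total: $49,743.50 − $493.50 = $49,250.00

$49,250.00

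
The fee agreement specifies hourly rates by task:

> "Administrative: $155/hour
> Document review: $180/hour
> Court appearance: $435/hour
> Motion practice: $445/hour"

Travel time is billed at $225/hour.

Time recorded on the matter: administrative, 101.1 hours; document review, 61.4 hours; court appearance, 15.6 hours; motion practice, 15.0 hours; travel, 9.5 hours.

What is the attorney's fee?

$42,321.00

Administrative: 101.1 × $155 = $15,670.50
Document review: 61.4 × $180 = $11,052.00
Court appearance: 15.6 × $435 = $6,786.00
Motion practice: 15.0 × $445 = $6,675.00
Subtotal: $15,670.50 + $11,052.00 + $6,786.00 + $6,675.00 = $40,183.50
Travel: 9.5 × $225 = $2,137.50
Total: $40,183.50 + $2,137.50 = $42,321.00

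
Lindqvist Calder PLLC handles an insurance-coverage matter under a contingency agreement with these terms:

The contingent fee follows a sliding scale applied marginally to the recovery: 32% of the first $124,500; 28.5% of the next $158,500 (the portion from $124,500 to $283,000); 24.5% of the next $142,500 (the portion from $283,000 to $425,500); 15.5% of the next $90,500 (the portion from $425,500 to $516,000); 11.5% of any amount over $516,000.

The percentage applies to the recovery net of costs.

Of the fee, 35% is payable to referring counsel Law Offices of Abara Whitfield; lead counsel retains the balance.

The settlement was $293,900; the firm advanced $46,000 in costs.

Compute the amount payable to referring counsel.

Fee base (net of costs): $293,900 − $46,000 = $247,900
First $124,500 at 32% = $39,840.00
Remaining $123,400 at 28.5% = $35,169.00
Fee: $39,840.00 + $35,169.00 = $75,009.00
Referral share: 35% of $75,009.00 = $26,253.15; lead counsel retains $75,009.00 − $26,253.15 = $48,755.85.

$26,253.15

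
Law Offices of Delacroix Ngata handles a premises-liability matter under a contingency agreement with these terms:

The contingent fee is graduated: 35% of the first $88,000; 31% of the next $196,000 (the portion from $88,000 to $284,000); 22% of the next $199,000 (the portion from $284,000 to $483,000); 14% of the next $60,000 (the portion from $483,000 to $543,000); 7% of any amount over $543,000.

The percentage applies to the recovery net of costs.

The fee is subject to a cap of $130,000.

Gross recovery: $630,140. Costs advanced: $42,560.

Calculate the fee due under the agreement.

Fee base (net of costs): $630,140 − $42,560 = $587,580
First $88,000 at 35% = $30,800.00
Next $196,000 at 31% = $60,760.00
Next $199,000 at 22% = $43,780.00
Next $60,000 at 14% = $8,400.00
Remaining $44,580 at 7% = $3,120.60
Fee: $30,800.00 + $60,760.00 + $43,780.00 + $8,400.00 + $3,120.60 = $146,860.60
$146,860.60 exceeds the $130,000 cap, so the fee is capped at $130,000.00.

$130,000.00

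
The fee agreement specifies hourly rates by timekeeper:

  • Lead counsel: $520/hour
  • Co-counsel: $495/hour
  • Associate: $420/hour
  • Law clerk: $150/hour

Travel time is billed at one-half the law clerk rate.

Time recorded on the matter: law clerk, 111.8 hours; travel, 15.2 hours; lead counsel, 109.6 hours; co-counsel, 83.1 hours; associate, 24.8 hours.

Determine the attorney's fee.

Lead counsel: 109.6 × $520 = $56,992.00
Co-counsel: 83.1 × $495 = $41,134.50
Associate: 24.8 × $420 = $10,416.00
Law clerk: 111.8 × $150 = $16,770.00
Subtotal: $56,992.00 + $41,134.50 + $10,416.00 + $16,770.00 = $125,312.50
Travel: 15.2 × ($150 ÷ 2) = 15.2 × $75.00 = $1,140.00
Total: $125,312.50 + $1,140.00 = $126,452.50

$126,452.50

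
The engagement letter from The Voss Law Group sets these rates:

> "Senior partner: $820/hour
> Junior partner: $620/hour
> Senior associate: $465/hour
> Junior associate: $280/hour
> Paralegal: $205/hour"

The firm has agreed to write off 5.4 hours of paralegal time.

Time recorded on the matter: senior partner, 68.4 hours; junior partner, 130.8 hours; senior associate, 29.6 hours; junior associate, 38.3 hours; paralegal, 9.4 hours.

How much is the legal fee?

$162,492.00

Senior partner: 68.4 × $820 = $56,088.00
Junior partner: 130.8 × $620 = $81,096.00
Senior associate: 29.6 × $465 = $13,764.00
Junior associate: 38.3 × $280 = $10,724.00
Paralegal: 9.4 × $205 = $1,927.00
Subtotal: $163,599.00
Write-off: 5.4 × $205 = $1,107.00
Total: $163,599.00 − $1,107.00 = $162,492.00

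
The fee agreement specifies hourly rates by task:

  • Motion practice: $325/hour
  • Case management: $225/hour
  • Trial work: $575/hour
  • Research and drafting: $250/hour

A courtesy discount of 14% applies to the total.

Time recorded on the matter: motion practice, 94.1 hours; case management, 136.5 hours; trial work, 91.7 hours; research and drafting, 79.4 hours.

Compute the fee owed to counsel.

Motion practice: 94.1 × $325 = $30,582.50
Case management: 136.5 × $225 = $30,712.50
Trial work: 91.7 × $575 = $52,727.50
Research and drafting: 79.4 × $250 = $19,850.00
Subtotal: $133,872.50
Less 14% discount: −$18,742.15
Total: $133,872.50 − $18,742.15 = $115,130.35

$115,130.35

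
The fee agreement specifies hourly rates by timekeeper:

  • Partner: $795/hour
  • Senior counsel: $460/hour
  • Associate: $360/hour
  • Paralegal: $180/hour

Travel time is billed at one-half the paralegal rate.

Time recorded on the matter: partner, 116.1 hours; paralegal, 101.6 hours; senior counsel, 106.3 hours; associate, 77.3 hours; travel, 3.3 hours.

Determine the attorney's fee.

Partner: 116.1 × $795 = $92,299.50
Senior counsel: 106.3 × $460 = $48,898.00
Associate: 77.3 × $360 = $27,828.00
Paralegal: 101.6 × $180 = $18,288.00
Subtotal: $92,299.50 + $48,898.00 + $27,828.00 + $18,288.00 = $187,313.50
Travel: 3.3 × ($180 ÷ 2) = 3.3 × $90.00 = $297.00
Total: $187,313.50 + $297.00 = $187,610.50

$187,610.50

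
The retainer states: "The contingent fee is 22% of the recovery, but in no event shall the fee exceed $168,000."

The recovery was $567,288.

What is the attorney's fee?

22% of $567,288 = $124,803.36
That is under the $168,000 cap.

$124,803.36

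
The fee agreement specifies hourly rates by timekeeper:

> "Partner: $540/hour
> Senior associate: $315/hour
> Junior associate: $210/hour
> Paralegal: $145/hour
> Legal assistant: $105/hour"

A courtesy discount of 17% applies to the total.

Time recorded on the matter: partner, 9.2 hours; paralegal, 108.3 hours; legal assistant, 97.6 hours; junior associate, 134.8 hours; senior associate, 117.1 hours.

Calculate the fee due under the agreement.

Partner: 9.2 × $540 = $4,968.00
Senior associate: 117.1 × $315 = $36,886.50
Junior associate: 134.8 × $210 = $28,308.00
Paralegal: 108.3 × $145 = $15,703.50
Legal assistant: 97.6 × $105 = $10,248.00
Subtotal: $96,114.00
Less 17% discount: −$16,339.38
Total: $96,114.00 − $16,339.38 = $79,774.62

$79,774.62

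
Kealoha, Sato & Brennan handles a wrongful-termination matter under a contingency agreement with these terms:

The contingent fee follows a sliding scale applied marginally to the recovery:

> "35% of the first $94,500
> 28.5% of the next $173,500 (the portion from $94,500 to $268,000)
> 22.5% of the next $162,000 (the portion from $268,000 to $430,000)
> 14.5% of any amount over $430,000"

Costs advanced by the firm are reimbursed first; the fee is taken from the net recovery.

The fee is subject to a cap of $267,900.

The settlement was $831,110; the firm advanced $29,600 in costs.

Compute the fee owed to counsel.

Fee base (net of costs): $831,110 − $29,600 = $801,510
First $94,500 at 35% = $33,075.00
Next $173,500 at 28.5% = $49,447.50
Next $162,000 at 22.5% = $36,450.00
Remaining $371,510 at 14.5% = $53,868.95
Fee: $33,075.00 + $49,447.50 + $36,450.00 + $53,868.95 = $172,841.45
$172,841.45 is under the $267,900 cap.

$172,841.45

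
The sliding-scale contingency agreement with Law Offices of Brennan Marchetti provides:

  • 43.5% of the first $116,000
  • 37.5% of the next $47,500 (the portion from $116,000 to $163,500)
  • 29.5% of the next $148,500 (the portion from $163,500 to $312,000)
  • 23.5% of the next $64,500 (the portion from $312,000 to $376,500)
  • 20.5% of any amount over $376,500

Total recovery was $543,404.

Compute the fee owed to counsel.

$161,452.82

First $116,000 at 43.5% = $50,460.00
Next $47,500 at 37.5% = $17,812.50
Next $148,500 at 29.5% = $43,807.50
Next $64,500 at 23.5% = $15,157.50
Remaining $166,904 at 20.5% = $34,215.32
Fee: $50,460.00 + $17,812.50 + $43,807.50 + $15,157.50 + $34,215.32 = $161,452.82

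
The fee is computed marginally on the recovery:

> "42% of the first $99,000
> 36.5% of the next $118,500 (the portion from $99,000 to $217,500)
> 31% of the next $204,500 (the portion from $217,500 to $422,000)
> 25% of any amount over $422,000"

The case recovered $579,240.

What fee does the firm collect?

First $99,000 at 42% = $41,580.00
Next $118,500 at 36.5% = $43,252.50
Next $204,500 at 31% = $63,395.00
Remaining $157,240 at 25% = $39,310.00
Fee: $41,580.00 + $43,252.50 + $63,395.00 + $39,310.00 = $187,537.50

$187,537.50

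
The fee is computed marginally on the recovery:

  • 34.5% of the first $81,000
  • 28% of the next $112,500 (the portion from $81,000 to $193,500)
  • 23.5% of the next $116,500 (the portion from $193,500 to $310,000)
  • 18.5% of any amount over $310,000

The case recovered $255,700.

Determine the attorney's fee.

$74,062.00

First $81,000 at 34.5% = $27,945.00
Next $112,500 at 28% = $31,500.00
Remaining $62,200 at 23.5% = $14,617.00
Fee: $27,945.00 + $31,500.00 + $14,617.00 = $74,062.00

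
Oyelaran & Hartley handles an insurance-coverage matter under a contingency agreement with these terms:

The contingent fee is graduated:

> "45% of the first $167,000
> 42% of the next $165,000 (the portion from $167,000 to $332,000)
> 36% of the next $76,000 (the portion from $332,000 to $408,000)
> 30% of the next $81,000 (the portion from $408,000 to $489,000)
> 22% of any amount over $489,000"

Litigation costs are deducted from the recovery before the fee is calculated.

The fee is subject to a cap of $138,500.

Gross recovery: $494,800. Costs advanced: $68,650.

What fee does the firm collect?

Fee base (net of costs): $494,800 − $68,650 = $426,150
First $167,000 at 45% = $75,150.00
Next $165,000 at 42% = $69,300.00
Next $76,000 at 36% = $27,360.00
Remaining $18,150 at 30% = $5,445.00
Fee: $75,150.00 + $69,300.00 + $27,360.00 + $5,445.00 = $177,255.00
$177,255.00 exceeds the $138,500 cap, so the fee is capped at $138,500.00.

$138,500.00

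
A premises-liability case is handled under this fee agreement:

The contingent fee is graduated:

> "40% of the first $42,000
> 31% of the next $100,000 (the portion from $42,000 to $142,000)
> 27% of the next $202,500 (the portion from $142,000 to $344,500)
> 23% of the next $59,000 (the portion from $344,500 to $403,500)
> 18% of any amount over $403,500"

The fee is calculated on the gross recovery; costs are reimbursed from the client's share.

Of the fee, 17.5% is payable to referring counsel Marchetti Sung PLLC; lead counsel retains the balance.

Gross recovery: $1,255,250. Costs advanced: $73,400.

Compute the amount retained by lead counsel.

$222,222.00

Fee base is the gross recovery, $1,255,250; costs are reimbursed separately.
First $42,000 at 40% = $16,800.00
Next $100,000 at 31% = $31,000.00
Next $202,500 at 27% = $54,675.00
Next $59,000 at 23% = $13,570.00
Remaining $851,750 at 18% = $153,315.00
Fee: $16,800.00 + $31,000.00 + $54,675.00 + $13,570.00 + $153,315.00 = $269,360.00
Referral share: 17.5% of $269,360.00 = $47,138.00; lead counsel retains $269,360.00 − $47,138.00 = $222,222.00.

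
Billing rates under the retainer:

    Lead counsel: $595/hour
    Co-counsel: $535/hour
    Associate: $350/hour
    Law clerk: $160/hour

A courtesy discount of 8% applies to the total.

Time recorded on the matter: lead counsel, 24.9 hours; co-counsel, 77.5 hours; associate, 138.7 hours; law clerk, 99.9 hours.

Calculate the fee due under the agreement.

Lead counsel: 24.9 × $595 = $14,815.50
Co-counsel: 77.5 × $535 = $41,462.50
Associate: 138.7 × $350 = $48,545.00
Law clerk: 99.9 × $160 = $15,984.00
Subtotal: $120,807.00
Less 8% discount: −$9,664.56
Total: $120,807.00 − $9,664.56 = $111,142.44

$111,142.44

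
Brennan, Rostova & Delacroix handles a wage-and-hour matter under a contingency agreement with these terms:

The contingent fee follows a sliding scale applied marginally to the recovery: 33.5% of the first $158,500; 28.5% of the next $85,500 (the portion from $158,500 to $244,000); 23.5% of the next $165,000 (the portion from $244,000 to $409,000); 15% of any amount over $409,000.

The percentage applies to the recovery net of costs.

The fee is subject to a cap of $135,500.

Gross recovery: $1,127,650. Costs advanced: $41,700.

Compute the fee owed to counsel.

$135,500.00

Fee base (net of costs): $1,127,650 − $41,700 = $1,085,950
First $158,500 at 33.5% = $53,097.50
Next $85,500 at 28.5% = $24,367.50
Next $165,000 at 23.5% = $38,775.00
Remaining $676,950 at 15% = $101,542.50
Fee: $53,097.50 + $24,367.50 + $38,775.00 + $101,542.50 = $217,782.50
$217,782.50 exceeds the $135,500 cap, so the fee is capped at $135,500.00.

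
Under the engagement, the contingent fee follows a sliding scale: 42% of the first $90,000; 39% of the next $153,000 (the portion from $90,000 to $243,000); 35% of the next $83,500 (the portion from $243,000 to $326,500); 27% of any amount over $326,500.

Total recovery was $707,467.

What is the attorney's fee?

$229,556.09

First $90,000 at 42% = $37,800.00
Next $153,000 at 39% = $59,670.00
Next $83,500 at 35% = $29,225.00
Remaining $380,967 at 27% = $102,861.09
Fee: $37,800.00 + $59,670.00 + $29,225.00 + $102,861.09 = $229,556.09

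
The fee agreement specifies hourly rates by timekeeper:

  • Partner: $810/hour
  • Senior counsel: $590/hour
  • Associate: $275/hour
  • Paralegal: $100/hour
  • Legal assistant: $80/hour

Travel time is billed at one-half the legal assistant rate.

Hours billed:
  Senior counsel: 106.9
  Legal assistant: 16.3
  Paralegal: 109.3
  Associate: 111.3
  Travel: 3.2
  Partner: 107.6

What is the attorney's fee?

$193,196.50

Partner: 107.6 × $810 = $87,156.00
Senior counsel: 106.9 × $590 = $63,071.00
Associate: 111.3 × $275 = $30,607.50
Paralegal: 109.3 × $100 = $10,930.00
Legal assistant: 16.3 × $80 = $1,304.00
Subtotal: $87,156.00 + $63,071.00 + $30,607.50 + $10,930.00 + $1,304.00 = $193,068.50
Travel: 3.2 × ($80 ÷ 2) = 3.2 × $40.00 = $128.00
Total: $193,068.50 + $128.00 = $193,196.50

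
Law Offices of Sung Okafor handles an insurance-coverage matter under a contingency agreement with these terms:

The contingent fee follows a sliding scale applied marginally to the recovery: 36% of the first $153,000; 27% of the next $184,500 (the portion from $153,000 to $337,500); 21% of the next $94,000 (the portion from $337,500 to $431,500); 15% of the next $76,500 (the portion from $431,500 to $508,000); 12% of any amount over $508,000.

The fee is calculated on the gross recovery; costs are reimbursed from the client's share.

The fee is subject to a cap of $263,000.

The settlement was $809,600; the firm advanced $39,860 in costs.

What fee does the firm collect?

$172,302.00

Fee base is the gross recovery, $809,600; costs are reimbursed separately.
First $153,000 at 36% = $55,080.00
Next $184,500 at 27% = $49,815.00
Next $94,000 at 21% = $19,740.00
Next $76,500 at 15% = $11,475.00
Remaining $301,600 at 12% = $36,192.00
Fee: $55,080.00 + $49,815.00 + $19,740.00 + $11,475.00 + $36,192.00 = $172,302.00
$172,302.00 is under the $263,000 cap.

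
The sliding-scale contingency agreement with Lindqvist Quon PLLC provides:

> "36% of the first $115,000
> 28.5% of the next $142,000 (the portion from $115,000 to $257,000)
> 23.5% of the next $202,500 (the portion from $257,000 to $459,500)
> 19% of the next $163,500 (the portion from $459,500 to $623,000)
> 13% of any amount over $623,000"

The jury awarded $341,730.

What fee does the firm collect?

$101,781.55

First $115,000 at 36% = $41,400.00
Next $142,000 at 28.5% = $40,470.00
Remaining $84,730 at 23.5% = $19,911.55
Fee: $41,400.00 + $40,470.00 + $19,911.55 = $101,781.55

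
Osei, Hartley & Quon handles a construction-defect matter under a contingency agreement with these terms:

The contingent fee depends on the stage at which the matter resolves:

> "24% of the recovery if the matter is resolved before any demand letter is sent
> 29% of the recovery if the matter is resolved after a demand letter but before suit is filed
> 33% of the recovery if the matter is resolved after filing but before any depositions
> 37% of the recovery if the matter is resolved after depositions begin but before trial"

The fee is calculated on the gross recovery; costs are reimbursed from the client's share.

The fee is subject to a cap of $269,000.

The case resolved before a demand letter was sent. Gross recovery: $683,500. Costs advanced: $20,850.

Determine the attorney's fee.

Fee base is the gross recovery, $683,500; costs are reimbursed separately.
The matter resolved before a demand letter was sent, so the 24% rate applies.
$683,500 × 24% = $164,040.00
$164,040.00 is under the $269,000 cap.

$164,040.00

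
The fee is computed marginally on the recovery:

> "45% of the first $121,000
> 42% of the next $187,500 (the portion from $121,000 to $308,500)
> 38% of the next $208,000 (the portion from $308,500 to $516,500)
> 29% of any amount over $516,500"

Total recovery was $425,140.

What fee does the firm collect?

$177,523.20

First $121,000 at 45% = $54,450.00
Next $187,500 at 42% = $78,750.00
Remaining $116,640 at 38% = $44,323.20
Fee: $54,450.00 + $78,750.00 + $44,323.20 = $177,523.20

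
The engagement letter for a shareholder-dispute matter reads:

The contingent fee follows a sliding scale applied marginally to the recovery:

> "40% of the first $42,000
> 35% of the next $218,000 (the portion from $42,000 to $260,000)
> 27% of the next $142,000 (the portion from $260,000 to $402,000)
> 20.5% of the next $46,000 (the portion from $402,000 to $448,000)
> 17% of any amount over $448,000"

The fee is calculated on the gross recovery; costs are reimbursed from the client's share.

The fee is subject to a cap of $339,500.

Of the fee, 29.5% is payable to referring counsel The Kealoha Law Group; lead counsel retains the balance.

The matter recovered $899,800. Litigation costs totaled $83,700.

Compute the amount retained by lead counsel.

Fee base is the gross recovery, $899,800; costs are reimbursed separately.
First $42,000 at 40% = $16,800.00
Next $218,000 at 35% = $76,300.00
Next $142,000 at 27% = $38,340.00
Next $46,000 at 20.5% = $9,430.00
Remaining $451,800 at 17% = $76,806.00
Fee: $16,800.00 + $76,300.00 + $38,340.00 + $9,430.00 + $76,806.00 = $217,676.00
$217,676.00 is under the $339,500 cap.
Referral share: 29.5% of $217,676.00 = $64,214.42; lead counsel retains $217,676.00 − $64,214.42 = $153,461.58.

$153,461.58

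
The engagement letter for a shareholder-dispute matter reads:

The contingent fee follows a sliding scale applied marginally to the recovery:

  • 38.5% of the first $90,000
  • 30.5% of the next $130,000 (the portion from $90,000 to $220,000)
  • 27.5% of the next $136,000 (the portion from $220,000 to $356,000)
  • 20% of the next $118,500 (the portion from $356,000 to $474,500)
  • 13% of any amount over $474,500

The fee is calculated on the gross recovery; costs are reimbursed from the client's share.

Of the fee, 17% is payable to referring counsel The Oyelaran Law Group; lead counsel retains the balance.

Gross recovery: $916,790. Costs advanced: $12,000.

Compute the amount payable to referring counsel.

$32,792.61

Fee base is the gross recovery, $916,790; costs are reimbursed separately.
First $90,000 at 38.5% = $34,650.00
Next $130,000 at 30.5% = $39,650.00
Next $136,000 at 27.5% = $37,400.00
Next $118,500 at 20% = $23,700.00
Remaining $442,290 at 13% = $57,497.70
Fee: $34,650.00 + $39,650.00 + $37,400.00 + $23,700.00 + $57,497.70 = $192,897.70
Referral share: 17% of $192,897.70 = $32,792.61; lead counsel retains $192,897.70 − $32,792.61 = $160,105.09.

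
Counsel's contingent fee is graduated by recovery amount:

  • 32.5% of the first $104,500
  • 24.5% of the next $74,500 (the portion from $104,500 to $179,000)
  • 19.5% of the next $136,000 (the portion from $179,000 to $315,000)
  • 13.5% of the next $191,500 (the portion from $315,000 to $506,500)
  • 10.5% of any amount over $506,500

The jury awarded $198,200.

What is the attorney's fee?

First $104,500 at 32.5% = $33,962.50
Next $74,500 at 24.5% = $18,252.50
Remaining $19,200 at 19.5% = $3,744.00
Fee: $33,962.50 + $18,252.50 + $3,744.00 = $55,959.00

$55,959.00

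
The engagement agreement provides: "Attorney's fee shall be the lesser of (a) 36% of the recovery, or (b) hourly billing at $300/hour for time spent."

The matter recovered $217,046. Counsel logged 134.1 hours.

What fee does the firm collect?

(a) 36% of $217,046 = $78,136.56
(b) 134.1 × $300 = $40,230.00
The lesser is (b): $40,230.00.

$40,230.00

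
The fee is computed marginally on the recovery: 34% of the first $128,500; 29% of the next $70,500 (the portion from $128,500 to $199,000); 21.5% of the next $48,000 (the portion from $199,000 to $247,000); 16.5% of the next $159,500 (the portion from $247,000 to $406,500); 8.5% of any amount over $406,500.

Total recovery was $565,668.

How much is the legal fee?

$114,301.78

First $128,500 at 34% = $43,690.00
Next $70,500 at 29% = $20,445.00
Next $48,000 at 21.5% = $10,320.00
Next $159,500 at 16.5% = $26,317.50
Remaining $159,168 at 8.5% = $13,529.28
Fee: $43,690.00 + $20,445.00 + $10,320.00 + $26,317.50 + $13,529.28 = $114,301.78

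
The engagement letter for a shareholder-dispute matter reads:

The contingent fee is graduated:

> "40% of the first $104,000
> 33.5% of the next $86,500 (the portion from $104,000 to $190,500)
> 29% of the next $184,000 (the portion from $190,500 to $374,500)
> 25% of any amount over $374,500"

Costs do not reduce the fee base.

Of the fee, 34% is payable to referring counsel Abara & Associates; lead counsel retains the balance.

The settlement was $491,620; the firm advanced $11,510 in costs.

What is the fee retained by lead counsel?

$101,123.55

Fee base is the gross recovery, $491,620; costs are reimbursed separately.
First $104,000 at 40% = $41,600.00
Next $86,500 at 33.5% = $28,977.50
Next $184,000 at 29% = $53,360.00
Remaining $117,120 at 25% = $29,280.00
Fee: $41,600.00 + $28,977.50 + $53,360.00 + $29,280.00 = $153,217.50
Referral share: 34% of $153,217.50 = $52,093.95; lead counsel retains $153,217.50 − $52,093.95 = $101,123.55.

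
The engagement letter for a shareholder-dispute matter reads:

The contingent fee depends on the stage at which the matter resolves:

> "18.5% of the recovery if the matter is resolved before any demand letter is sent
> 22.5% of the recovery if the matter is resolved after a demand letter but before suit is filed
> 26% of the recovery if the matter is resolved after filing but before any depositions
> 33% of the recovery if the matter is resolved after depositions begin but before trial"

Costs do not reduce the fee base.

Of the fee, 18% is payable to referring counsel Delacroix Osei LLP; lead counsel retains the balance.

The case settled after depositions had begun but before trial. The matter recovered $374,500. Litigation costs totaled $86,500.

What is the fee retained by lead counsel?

Fee base is the gross recovery, $374,500; costs are reimbursed separately.
The matter settled after depositions had begun but before trial, so the 33% rate applies.
$374,500 × 33% = $123,585.00
Referral share: 18% of $123,585.00 = $22,245.30; lead counsel retains $123,585.00 − $22,245.30 = $101,339.70.

$101,339.70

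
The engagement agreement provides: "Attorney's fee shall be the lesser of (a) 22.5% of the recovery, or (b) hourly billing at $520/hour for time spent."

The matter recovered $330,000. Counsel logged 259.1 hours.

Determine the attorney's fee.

$74,250.00

(a) 22.5% of $330,000 = $74,250.00
(b) 259.1 × $520 = $134,732.00
The lesser is (a): $74,250.00.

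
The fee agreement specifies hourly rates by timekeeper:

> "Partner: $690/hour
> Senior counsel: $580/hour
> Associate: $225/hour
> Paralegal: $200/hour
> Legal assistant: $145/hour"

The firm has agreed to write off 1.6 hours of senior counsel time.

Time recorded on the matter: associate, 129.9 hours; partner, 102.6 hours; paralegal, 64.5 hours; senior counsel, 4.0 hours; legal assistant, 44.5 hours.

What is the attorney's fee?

$120,766.00

Partner: 102.6 × $690 = $70,794.00
Senior counsel: 4.0 × $580 = $2,320.00
Associate: 129.9 × $225 = $29,227.50
Paralegal: 64.5 × $200 = $12,900.00
Legal assistant: 44.5 × $145 = $6,452.50
Subtotal: $121,694.00
Write-off: 1.6 × $580 = $928.00
Total: $121,694.00 − $928.00 = $120,766.00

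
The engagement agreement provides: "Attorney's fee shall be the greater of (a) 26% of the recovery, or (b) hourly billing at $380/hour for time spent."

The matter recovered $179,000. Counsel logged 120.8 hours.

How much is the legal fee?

$46,540.00

(a) 26% of $179,000 = $46,540.00
(b) 120.8 × $380 = $45,904.00
The greater is (a): $46,540.00.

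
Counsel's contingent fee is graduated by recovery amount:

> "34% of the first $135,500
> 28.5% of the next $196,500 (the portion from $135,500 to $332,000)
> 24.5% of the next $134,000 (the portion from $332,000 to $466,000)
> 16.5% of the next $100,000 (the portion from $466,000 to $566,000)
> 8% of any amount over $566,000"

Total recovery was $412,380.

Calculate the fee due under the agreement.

First $135,500 at 34% = $46,070.00
Next $196,500 at 28.5% = $56,002.50
Remaining $80,380 at 24.5% = $19,693.10
Fee: $46,070.00 + $56,002.50 + $19,693.10 = $121,765.60

$121,765.60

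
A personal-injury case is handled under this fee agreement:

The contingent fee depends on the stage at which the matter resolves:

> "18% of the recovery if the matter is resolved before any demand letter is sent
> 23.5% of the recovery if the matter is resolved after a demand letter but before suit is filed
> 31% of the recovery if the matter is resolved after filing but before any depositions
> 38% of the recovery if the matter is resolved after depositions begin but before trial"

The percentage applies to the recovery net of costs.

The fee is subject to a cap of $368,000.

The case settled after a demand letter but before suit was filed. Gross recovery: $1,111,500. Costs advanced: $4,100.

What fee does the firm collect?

$260,239.00

Fee base (net of costs): $1,111,500 − $4,100 = $1,107,400
The matter settled after a demand letter but before suit was filed, so the 23.5% rate applies.
$1,107,400 × 23.5% = $260,239.00
$260,239.00 is under the $368,000 cap.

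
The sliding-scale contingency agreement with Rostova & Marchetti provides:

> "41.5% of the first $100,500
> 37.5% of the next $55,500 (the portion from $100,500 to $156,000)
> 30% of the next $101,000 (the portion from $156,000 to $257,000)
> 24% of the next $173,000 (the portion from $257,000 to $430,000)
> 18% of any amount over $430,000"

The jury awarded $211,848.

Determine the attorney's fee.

$79,274.40

First $100,500 at 41.5% = $41,707.50
Next $55,500 at 37.5% = $20,812.50
Remaining $55,848 at 30% = $16,754.40
Fee: $41,707.50 + $20,812.50 + $16,754.40 = $79,274.40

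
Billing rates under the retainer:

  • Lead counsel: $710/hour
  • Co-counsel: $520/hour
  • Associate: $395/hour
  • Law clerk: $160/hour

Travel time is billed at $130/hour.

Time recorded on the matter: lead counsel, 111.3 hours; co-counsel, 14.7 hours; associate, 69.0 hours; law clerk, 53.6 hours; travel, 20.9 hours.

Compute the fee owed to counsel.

Lead counsel: 111.3 × $710 = $79,023.00
Co-counsel: 14.7 × $520 = $7,644.00
Associate: 69.0 × $395 = $27,255.00
Law clerk: 53.6 × $160 = $8,576.00
Subtotal: $79,023.00 + $7,644.00 + $27,255.00 + $8,576.00 = $122,498.00
Travel: 20.9 × $130 = $2,717.00
Total: $122,498.00 + $2,717.00 = $125,215.00

$125,215.00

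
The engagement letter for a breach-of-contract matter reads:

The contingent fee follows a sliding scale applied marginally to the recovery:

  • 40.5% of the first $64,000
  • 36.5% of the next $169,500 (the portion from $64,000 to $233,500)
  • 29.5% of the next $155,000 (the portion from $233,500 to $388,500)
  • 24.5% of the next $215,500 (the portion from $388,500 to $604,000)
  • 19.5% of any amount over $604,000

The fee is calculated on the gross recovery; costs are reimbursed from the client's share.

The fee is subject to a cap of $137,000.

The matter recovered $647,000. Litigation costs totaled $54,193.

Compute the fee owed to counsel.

Fee base is the gross recovery, $647,000; costs are reimbursed separately.
First $64,000 at 40.5% = $25,920.00
Next $169,500 at 36.5% = $61,867.50
Next $155,000 at 29.5% = $45,725.00
Next $215,500 at 24.5% = $52,797.50
Remaining $43,000 at 19.5% = $8,385.00
Fee: $25,920.00 + $61,867.50 + $45,725.00 + $52,797.50 + $8,385.00 = $194,695.00
$194,695.00 exceeds the $137,000 cap, so the fee is capped at $137,000.00.

$137,000.00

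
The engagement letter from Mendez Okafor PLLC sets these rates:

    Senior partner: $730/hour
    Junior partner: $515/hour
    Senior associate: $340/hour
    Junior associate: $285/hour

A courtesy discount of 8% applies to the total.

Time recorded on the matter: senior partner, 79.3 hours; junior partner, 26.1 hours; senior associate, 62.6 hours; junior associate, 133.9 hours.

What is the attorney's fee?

$120,313.92

Senior partner: 79.3 × $730 = $57,889.00
Junior partner: 26.1 × $515 = $13,441.50
Senior associate: 62.6 × $340 = $21,284.00
Junior associate: 133.9 × $285 = $38,161.50
Subtotal: $130,776.00
Less 8% discount: −$10,462.08
Total: $130,776.00 − $10,462.08 = $120,313.92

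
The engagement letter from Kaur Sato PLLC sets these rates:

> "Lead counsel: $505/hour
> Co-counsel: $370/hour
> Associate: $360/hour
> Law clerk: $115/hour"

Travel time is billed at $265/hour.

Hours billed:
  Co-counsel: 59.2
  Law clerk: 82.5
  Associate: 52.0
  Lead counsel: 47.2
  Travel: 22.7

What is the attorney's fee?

$79,963.00

Lead counsel: 47.2 × $505 = $23,836.00
Co-counsel: 59.2 × $370 = $21,904.00
Associate: 52.0 × $360 = $18,720.00
Law clerk: 82.5 × $115 = $9,487.50
Subtotal: $23,836.00 + $21,904.00 + $18,720.00 + $9,487.50 = $73,947.50
Travel: 22.7 × $265 = $6,015.50
Total: $73,947.50 + $6,015.50 = $79,963.00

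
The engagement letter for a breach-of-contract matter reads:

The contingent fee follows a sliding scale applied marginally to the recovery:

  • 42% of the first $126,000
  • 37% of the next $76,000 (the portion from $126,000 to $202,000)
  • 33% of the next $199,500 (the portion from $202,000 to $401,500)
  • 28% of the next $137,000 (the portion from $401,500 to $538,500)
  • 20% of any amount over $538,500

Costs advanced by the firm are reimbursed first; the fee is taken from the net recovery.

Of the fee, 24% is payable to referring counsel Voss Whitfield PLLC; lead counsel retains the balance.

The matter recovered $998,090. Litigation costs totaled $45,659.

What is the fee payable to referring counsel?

$64,325.09

Fee base (net of costs): $998,090 − $45,659 = $952,431
First $126,000 at 42% = $52,920.00
Next $76,000 at 37% = $28,120.00
Next $199,500 at 33% = $65,835.00
Next $137,000 at 28% = $38,360.00
Remaining $413,931 at 20% = $82,786.20
Fee: $52,920.00 + $28,120.00 + $65,835.00 + $38,360.00 + $82,786.20 = $268,021.20
Referral share: 24% of $268,021.20 = $64,325.09; lead counsel retains $268,021.20 − $64,325.09 = $203,696.11.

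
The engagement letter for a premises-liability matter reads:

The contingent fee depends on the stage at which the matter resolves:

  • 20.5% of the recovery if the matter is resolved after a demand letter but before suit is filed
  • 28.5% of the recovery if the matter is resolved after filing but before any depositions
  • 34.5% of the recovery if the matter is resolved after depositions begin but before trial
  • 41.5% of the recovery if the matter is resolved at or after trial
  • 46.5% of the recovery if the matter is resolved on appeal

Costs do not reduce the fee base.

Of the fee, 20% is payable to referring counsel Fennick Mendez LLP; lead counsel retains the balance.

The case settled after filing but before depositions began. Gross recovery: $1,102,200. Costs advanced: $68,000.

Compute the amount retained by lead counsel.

Fee base is the gross recovery, $1,102,200; costs are reimbursed separately.
The matter settled after filing but before depositions began, so the 28.5% rate applies.
$1,102,200 × 28.5% = $314,127.00
Referral share: 20% of $314,127.00 = $62,825.40; lead counsel retains $314,127.00 − $62,825.40 = $251,301.60.

$251,301.60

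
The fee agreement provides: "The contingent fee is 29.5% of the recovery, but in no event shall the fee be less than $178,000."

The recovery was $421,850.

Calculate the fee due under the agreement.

29.5% of $421,850 = $124,445.75
That is below the $178,000 minimum, so the minimum applies.

$178,000.00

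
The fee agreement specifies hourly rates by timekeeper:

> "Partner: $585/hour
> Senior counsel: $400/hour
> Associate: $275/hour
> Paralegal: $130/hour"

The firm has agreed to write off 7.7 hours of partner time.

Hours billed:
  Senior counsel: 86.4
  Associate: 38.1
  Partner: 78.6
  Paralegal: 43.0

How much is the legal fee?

Partner: 78.6 × $585 = $45,981.00
Senior counsel: 86.4 × $400 = $34,560.00
Associate: 38.1 × $275 = $10,477.50
Paralegal: 43.0 × $130 = $5,590.00
Subtotal: $96,608.50
Write-off: 7.7 × $585 = $4,504.50
Total: $96,608.50 − $4,504.50 = $92,104.00

$92,104.00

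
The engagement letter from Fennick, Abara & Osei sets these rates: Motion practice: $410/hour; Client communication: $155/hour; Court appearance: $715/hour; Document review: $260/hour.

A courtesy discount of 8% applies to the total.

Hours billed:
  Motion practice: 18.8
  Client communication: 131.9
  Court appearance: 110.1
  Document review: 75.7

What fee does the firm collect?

$116,431.52

Motion practice: 18.8 × $410 = $7,708.00
Client communication: 131.9 × $155 = $20,444.50
Court appearance: 110.1 × $715 = $78,721.50
Document review: 75.7 × $260 = $19,682.00
Subtotal: $126,556.00
Less 8% discount: −$10,124.48
Total: $126,556.00 − $10,124.48 = $116,431.52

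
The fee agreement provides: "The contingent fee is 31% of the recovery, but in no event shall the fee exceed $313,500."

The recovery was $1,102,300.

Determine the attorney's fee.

31% of $1,102,300 = $341,713.00
That exceeds the $313,500 cap, so the fee is capped at $313,500.

$313,500.00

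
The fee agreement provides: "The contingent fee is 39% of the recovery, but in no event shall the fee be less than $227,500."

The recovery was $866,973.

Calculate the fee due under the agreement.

$338,119.47

39% of $866,973 = $338,119.47
That exceeds the $227,500 minimum.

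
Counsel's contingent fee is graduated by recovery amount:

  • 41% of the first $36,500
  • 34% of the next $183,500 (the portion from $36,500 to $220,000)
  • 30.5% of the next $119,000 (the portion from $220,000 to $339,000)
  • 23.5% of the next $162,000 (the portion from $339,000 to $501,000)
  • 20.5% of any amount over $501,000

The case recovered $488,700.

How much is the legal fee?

First $36,500 at 41% = $14,965.00
Next $183,500 at 34% = $62,390.00
Next $119,000 at 30.5% = $36,295.00
Remaining $149,700 at 23.5% = $35,179.50
Fee: $14,965.00 + $62,390.00 + $36,295.00 + $35,179.50 = $148,829.50

$148,829.50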